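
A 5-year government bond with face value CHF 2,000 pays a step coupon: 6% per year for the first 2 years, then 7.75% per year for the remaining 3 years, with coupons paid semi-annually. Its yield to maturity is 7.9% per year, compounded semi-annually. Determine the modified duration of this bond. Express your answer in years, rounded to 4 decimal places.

Periodic yield y = 0.0395. First find Macaulay duration:
  t   CF        PV=CF/(1+0.0395)^t    t·PV
  1        60.00        57.7201        57.7201
  2        60.00        55.5268       111.0535
  3        60.00        53.4168       160.2504
  4        60.00        51.3870       205.5480
  5        77.50        63.8527       319.2635
  6        77.50        61.4264       368.5581
  7        77.50        59.0922       413.6455
  8        77.50        56.8468       454.7741
  9        77.50        54.6866       492.1798
  10    2,077.50     1,410.2500    14,102.4996
  Σ                  1,924.2052    16,685.4925
P = 1,924.2052; Macaulay duration = 16,685.4925 / 1,924.2052 = 8.67137 half-year periods = 4.33568 years.
Modified duration = D_Mac / (1 + y) = 4.33568 / 1.0395 = 4.17093 years.

4.1709 years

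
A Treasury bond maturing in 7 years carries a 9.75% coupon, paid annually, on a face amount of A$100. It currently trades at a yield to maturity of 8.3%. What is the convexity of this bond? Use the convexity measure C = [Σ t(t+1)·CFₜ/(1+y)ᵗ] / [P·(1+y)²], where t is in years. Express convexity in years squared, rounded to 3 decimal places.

With y = 0.083:
  t   CF        PV=CF/(1+0.083)^t    t·PV        t(t+1)·PV
  1         9.75         9.0028         9.0028          18.0055
  2         9.75         8.3128        16.6256          49.8768
  3         9.75         7.6757        23.0272          92.1087
  4         9.75         7.0875        28.3499         141.7493
  5         9.75         6.5443        32.7214         196.3286
  6         9.75         6.0427        36.2564         253.7951
  7       109.75        62.8066       439.6462       3,517.1700
  Σ                    107.4724       585.6295       4,269.0340
P = 107.4724.
Convexity = Σ t(t+1)·PV / [P·(1+y)²] = 4,269.0340 / (107.4724 × 1.172889) = 33.86693.

33.867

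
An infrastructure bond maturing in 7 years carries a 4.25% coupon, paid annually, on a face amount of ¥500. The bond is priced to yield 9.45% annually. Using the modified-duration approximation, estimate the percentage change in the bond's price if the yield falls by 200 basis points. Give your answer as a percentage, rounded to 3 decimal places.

+11.049%

Periodic yield y = 0.0945. Modified duration first:
  t   CF        PV=CF/(1+0.0945)^t    t·PV
  1        21.25        19.4153        19.4153
  2        21.25        17.7389        35.4779
  3        21.25        16.2073        48.6220
  4        21.25        14.8080        59.2319
  5        21.25        13.5294        67.6472
  6        21.25        12.3613        74.1678
  7       521.25       277.0357     1,939.2498
  Σ                    371.0959     2,243.8119
P = 371.0959; D_Mac = 6.04645 yrs; D_mod = 6.04645/(1+0.0945) = 5.52439 yrs.
ΔP/P ≈ -D_mod · Δy = -5.52439 × (-0.02) = +0.110488 = +11.0488%.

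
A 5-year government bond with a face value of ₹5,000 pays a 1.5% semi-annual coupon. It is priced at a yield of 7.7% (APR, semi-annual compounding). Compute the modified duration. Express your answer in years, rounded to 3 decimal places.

4.625 years

Periodic yield y = 0.0385. First find Macaulay duration:
  t   CF        PV=CF/(1+0.0385)^t    t·PV
  1        37.50        36.1098        36.1098
  2        37.50        34.7711        69.5422
  3        37.50        33.4820       100.4461
  4        37.50        32.2408       128.9630
  5        37.50        31.0455       155.2275
  6        37.50        29.8946       179.3674
  7        37.50        28.7863       201.5041
  8        37.50        27.7191       221.7529
  9        37.50        26.6915       240.2234
  10    5,037.50     3,452.6301    34,526.3008
  Σ                  3,733.3707    35,859.4372
P = 3,733.3707; Macaulay duration = 35,859.4372 / 3,733.3707 = 9.60511 half-year periods = 4.80256 years.
Modified duration = D_Mac / (1 + y) = 4.80256 / 1.0385 = 4.62451 years.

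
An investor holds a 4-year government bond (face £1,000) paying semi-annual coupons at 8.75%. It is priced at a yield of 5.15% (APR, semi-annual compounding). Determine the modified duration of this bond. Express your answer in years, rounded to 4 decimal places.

3.4089 years

Periodic yield y = 0.02575. First find Macaulay duration:
  t   CF        PV=CF/(1+0.02575)^t    t·PV
  1        43.75        42.6517        42.6517
  2        43.75        41.5810        83.1620
  3        43.75        40.5372       121.6115
  4        43.75        39.5195       158.0782
  5        43.75        38.5275       192.6373
  6        43.75        37.5603       225.3617
  7        43.75        36.6174       256.3217
  8     1,043.75       851.6561     6,813.2491
  Σ                  1,128.6507     7,893.0734
P = 1,128.6507; Macaulay duration = 7,893.0734 / 1,128.6507 = 6.99337 half-year periods = 3.49669 years.
Modified duration = D_Mac / (1 + y) = 3.49669 / 1.02575 = 3.40891 years.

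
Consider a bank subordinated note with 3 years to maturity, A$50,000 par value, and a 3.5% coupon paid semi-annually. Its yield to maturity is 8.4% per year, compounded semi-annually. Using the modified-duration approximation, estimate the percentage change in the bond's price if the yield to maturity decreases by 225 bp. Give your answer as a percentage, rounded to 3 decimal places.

Periodic yield y = 0.042. Modified duration first:
  t   CF        PV=CF/(1+0.042)^t    t·PV
  1       875.00       839.7313       839.7313
  2       875.00       805.8842     1,611.7683
  3       875.00       773.4013     2,320.2039
  4       875.00       742.2277     2,968.9109
  5       875.00       712.3107     3,561.5534
  6    50,875.00    39,746.4283   238,478.5700
  Σ                 43,619.9835   249,780.7378
P = 43,619.9835; D_Mac = 5.72629 half-year periods = 2.86315 yrs; D_mod = 2.86315/(1+0.042) = 2.74774 yrs.
ΔP/P ≈ -D_mod · Δy = -2.74774 × (-0.0225) = +0.061824 = +6.1824%.

+6.182%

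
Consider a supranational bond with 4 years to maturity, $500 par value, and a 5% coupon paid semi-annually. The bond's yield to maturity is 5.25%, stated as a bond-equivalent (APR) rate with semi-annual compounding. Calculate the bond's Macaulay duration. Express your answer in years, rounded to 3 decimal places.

Periodic yield y = 0.02625. Discount each cash flow and weight by its period:
  t   CF        PV=CF/(1+0.02625)^t    t·PV
  1        12.50        12.1803        12.1803
  2        12.50        11.8687        23.7374
  3        12.50        11.5651        34.6954
  4        12.50        11.2693        45.0772
  5        12.50        10.9811        54.9053
  6        12.50        10.7002        64.2011
  7        12.50        10.4265        72.9854
  8       512.50       416.5513     3,332.4105
  Σ                    495.5425     3,640.1926
Price P = Σ PV = 495.5425.
Macaulay duration = Σ(t·PV) / P = 3,640.1926 / 495.5425 = 7.34587 half-year periods.
In years: 7.34587 / 2 = 3.67294 years.

3.673 years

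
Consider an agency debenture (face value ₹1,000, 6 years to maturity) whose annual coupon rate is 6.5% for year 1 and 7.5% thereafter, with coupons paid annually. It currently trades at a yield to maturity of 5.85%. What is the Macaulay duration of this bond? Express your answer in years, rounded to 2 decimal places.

Periodic yield y = 0.0585. Discount each cash flow and weight by its year:
  t   CF        PV=CF/(1+0.0585)^t    t·PV
  1        65.00        61.4077        61.4077
  2        75.00        66.9390       133.8781
  3        75.00        63.2395       189.7186
  4        75.00        59.7445       238.9779
  5        75.00        56.4426       282.2130
  6     1,075.00       764.2990     4,585.7940
  Σ                  1,072.0723     5,491.9892
Price P = Σ PV = 1,072.0723.
Macaulay duration = Σ(t·PV) / P = 5,491.9892 / 1,072.0723 = 5.12278 years.

5.12 years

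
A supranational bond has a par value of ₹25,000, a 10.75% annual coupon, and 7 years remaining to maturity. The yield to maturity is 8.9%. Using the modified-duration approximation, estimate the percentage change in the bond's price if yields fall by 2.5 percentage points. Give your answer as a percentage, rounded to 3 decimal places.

+12.264%

Periodic yield y = 0.089. Modified duration first:
  t   CF        PV=CF/(1+0.089)^t    t·PV
  1     2,687.50     2,467.8604     2,467.8604
  2     2,687.50     2,266.1712     4,532.3424
  3     2,687.50     2,080.9653     6,242.8958
  4     2,687.50     1,910.8956     7,643.5823
  5     2,687.50     1,754.7250     8,773.6252
  6     2,687.50     1,611.3178     9,667.9066
  7    27,687.50    15,243.6365   106,705.4558
  Σ                 27,335.5718   146,033.6685
P = 27,335.5718; D_Mac = 5.34226 yrs; D_mod = 5.34226/(1+0.089) = 4.90565 yrs.
ΔP/P ≈ -D_mod · Δy = -4.90565 × (-0.025) = +0.122641 = +12.2641%.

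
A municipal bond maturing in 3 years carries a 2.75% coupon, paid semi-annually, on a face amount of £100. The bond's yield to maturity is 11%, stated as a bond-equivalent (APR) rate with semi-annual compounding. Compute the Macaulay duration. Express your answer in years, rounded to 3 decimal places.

Periodic yield y = 0.055. Discount each cash flow and weight by its period:
  t   CF        PV=CF/(1+0.055)^t    t·PV
  1        1.375         1.3033         1.3033
  2        1.375         1.2354         2.4707
  3        1.375         1.1710         3.5129
  4        1.375         1.1099         4.4397
  5        1.375         1.0521         5.2603
  6      101.375        73.5218       441.1308
  Σ                     79.3934       458.1177
Price P = Σ PV = 79.3934.
Macaulay duration = Σ(t·PV) / P = 458.1177 / 79.3934 = 5.77022 half-year periods.
In years: 5.77022 / 2 = 2.88511 years.

2.885 years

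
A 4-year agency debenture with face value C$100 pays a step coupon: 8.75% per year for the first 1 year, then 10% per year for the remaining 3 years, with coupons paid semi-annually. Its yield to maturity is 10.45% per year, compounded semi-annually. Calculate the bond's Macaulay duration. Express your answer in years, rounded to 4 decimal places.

Periodic yield y = 0.05225. Discount each cash flow and weight by its period:
  t   CF        PV=CF/(1+0.05225)^t    t·PV
  1        4.375         4.1578         4.1578
  2        4.375         3.9513         7.9026
  3        5.000         4.2915        12.8746
  4        5.000         4.0784        16.3138
  5        5.000         3.8759        19.3796
  6        5.000         3.6835        22.1008
  7        5.000         3.5006        24.5039
  8      105.000        69.8615       558.8919
  Σ                     97.4005       666.1250
Price P = Σ PV = 97.4005.
Macaulay duration = Σ(t·PV) / P = 666.1250 / 97.4005 = 6.83903 half-year periods.
In years: 6.83903 / 2 = 3.41952 years.

3.4195 years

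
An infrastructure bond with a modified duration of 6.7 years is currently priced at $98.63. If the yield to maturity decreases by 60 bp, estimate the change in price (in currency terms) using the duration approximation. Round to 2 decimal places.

Duration approximation: ΔP/P ≈ -D_mod · Δy = -6.7 × (-0.006) = +0.040200.
ΔP ≈ 98.63 × (+0.040200) = +3.964926.

+$3.96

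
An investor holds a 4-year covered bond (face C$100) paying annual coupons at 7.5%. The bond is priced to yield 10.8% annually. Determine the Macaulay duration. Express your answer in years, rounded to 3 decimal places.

3.576 years

Periodic yield y = 0.108. Discount each cash flow and weight by its year:
  t   CF        PV=CF/(1+0.108)^t    t·PV
  1         7.50         6.7690         6.7690
  2         7.50         6.1092        12.2183
  3         7.50         5.5137        16.5411
  4       107.50        71.3263       285.3050
  Σ                     89.7181       320.8334
Price P = Σ PV = 89.7181.
Macaulay duration = Σ(t·PV) / P = 320.8334 / 89.7181 = 3.57602 years.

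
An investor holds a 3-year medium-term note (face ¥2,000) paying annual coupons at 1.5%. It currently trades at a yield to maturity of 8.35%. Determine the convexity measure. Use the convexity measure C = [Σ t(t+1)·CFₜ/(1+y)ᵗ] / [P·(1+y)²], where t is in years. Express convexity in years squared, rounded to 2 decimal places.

10.00

With y = 0.0835:
  t   CF        PV=CF/(1+0.0835)^t    t·PV        t(t+1)·PV
  1        30.00        27.6880        27.6880          55.3761
  2        30.00        25.5543        51.1085         153.3256
  3     2,030.00     1,595.9133     4,787.7399      19,150.9595
  Σ                  1,649.1556     4,866.5364      19,359.6612
P = 1,649.1556.
Convexity = Σ t(t+1)·PV / [P·(1+y)²] = 19,359.6612 / (1,649.1556 × 1.173972) = 9.99950.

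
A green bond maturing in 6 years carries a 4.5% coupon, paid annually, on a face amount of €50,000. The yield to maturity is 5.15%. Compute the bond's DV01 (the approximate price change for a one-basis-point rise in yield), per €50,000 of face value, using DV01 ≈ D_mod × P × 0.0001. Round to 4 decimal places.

€24.7335

Periodic yield y = 0.0515.
  t   CF        PV=CF/(1+0.0515)^t    t·PV
  1     2,250.00     2,139.8003     2,139.8003
  2     2,250.00     2,034.9979     4,069.9958
  3     2,250.00     1,935.3285     5,805.9854
  4     2,250.00     1,840.5406     7,362.1625
  5     2,250.00     1,750.3953     8,751.9764
  6    52,250.00    38,657.2212   231,943.3273
  Σ                 48,358.2838   260,073.2478
P = 48,358.2838; D_Mac = 5.37805 yrs; D_mod = 5.11465 yrs.
DV01 ≈ 5.11465 × 48,358.2838 × 0.0001 = 24.733547.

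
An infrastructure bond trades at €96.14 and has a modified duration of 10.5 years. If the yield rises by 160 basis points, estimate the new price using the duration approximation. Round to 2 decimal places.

€79.99

Duration approximation: ΔP/P ≈ -D_mod · Δy = -10.5 × (+0.016) = -0.168000.
New price ≈ 96.14 × (1 - 0.168000) = 79.98848.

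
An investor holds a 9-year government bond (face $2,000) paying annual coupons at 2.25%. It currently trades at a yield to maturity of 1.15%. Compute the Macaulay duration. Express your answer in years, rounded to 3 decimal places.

8.287 years

Periodic yield y = 0.0115. Discount each cash flow and weight by its year:
  t   CF        PV=CF/(1+0.0115)^t    t·PV
  1        45.00        44.4884        44.4884
  2        45.00        43.9826        87.9652
  3        45.00        43.4825       130.4476
  4        45.00        42.9882       171.9527
  5        45.00        42.4994       212.4971
  6        45.00        42.0162       252.0974
  7        45.00        41.5385       290.7698
  8        45.00        41.0663       328.5303
  9     2,045.00     1,845.0168    16,605.1513
  Σ                  2,187.0790    18,123.8999
Price P = Σ PV = 2,187.0790.
Macaulay duration = Σ(t·PV) / P = 18,123.8999 / 2,187.0790 = 8.28681 years.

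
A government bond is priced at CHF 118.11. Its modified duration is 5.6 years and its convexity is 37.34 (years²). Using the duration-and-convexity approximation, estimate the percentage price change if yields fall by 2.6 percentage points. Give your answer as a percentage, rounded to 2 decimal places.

+15.82%

Duration effect: -D_mod·Δy = -5.6 × (-0.026) = +0.145600
Convexity effect: ½·C·(Δy)² = 0.5 × 37.34 × (-0.026)² = +0.01262092
ΔP/P ≈ +0.145600 + 0.01262092 = +0.15822092
= +15.822092%.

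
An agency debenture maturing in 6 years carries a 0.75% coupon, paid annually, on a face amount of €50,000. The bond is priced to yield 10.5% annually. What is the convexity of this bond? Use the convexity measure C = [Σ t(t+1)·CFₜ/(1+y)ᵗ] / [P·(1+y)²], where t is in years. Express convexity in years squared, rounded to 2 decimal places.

33.24

With y = 0.105:
  t   CF        PV=CF/(1+0.105)^t    t·PV        t(t+1)·PV
  1       375.00       339.3665       339.3665         678.7330
  2       375.00       307.1190       614.2380       1,842.7141
  3       375.00       277.9358       833.8073       3,335.2292
  4       375.00       251.5256     1,006.1023       5,030.5116
  5       375.00       227.6250     1,138.1248       6,828.7487
  6    50,375.00    27,672.0537   166,032.3219   1,162,226.2533
  Σ                 29,075.6255   169,963.9608   1,179,942.1899
P = 29,075.6255.
Convexity = Σ t(t+1)·PV / [P·(1+y)²] = 1,179,942.1899 / (29,075.6255 × 1.221025) = 33.23587.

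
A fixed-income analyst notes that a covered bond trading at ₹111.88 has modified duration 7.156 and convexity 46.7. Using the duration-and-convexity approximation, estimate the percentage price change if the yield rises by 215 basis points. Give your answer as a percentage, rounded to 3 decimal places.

-14.306%

Duration effect: -D_mod·Δy = -7.156 × (+0.0215) = -0.153854
Convexity effect: ½·C·(Δy)² = 0.5 × 46.7 × (0.0215)² = +0.0107935375
ΔP/P ≈ -0.153854 + 0.0107935375 = -0.1430604625
= -14.30604625%.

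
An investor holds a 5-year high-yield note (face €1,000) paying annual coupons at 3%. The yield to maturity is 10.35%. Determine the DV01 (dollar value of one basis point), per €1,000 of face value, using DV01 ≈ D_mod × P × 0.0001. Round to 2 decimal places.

Periodic yield y = 0.1035.
  t   CF        PV=CF/(1+0.1035)^t    t·PV
  1        30.00        27.1862        27.1862
  2        30.00        24.6364        49.2727
  3        30.00        22.3257        66.9770
  4        30.00        20.2317        80.9267
  5     1,030.00       629.4707     3,147.3536
  Σ                    723.8506     3,371.7163
P = 723.8506; D_Mac = 4.65803 yrs; D_mod = 4.22114 yrs.
DV01 ≈ 4.22114 × 723.8506 × 0.0001 = 0.305547.

€0.31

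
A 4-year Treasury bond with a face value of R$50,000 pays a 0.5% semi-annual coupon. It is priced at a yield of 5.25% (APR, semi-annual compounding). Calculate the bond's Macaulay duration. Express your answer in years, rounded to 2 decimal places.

Periodic yield y = 0.02625. Discount each cash flow and weight by its period:
  t   CF        PV=CF/(1+0.02625)^t    t·PV
  1       125.00       121.8027       121.8027
  2       125.00       118.6871       237.3743
  3       125.00       115.6513       346.9539
  4       125.00       112.6931       450.7724
  5       125.00       109.8106       549.0529
  6       125.00       107.0018       642.0107
  7       125.00       104.2648       729.8538
  8    50,125.00    40,740.7505   325,926.0037
  Σ                 41,530.6619   329,003.8243
Price P = Σ PV = 41,530.6619.
Macaulay duration = Σ(t·PV) / P = 329,003.8243 / 41,530.6619 = 7.92195 half-year periods.
In years: 7.92195 / 2 = 3.96097 years.

3.96 years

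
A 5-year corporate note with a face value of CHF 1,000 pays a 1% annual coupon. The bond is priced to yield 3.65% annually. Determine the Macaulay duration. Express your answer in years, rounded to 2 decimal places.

Periodic yield y = 0.0365. Discount each cash flow and weight by its year:
  t   CF        PV=CF/(1+0.0365)^t    t·PV
  1        10.00         9.6479         9.6479
  2        10.00         9.3081        18.6162
  3        10.00         8.9803        26.9410
  4        10.00         8.6641        34.6563
  5     1,010.00       844.2573     4,221.2867
  Σ                    880.8577     4,311.1481
Price P = Σ PV = 880.8577.
Macaulay duration = Σ(t·PV) / P = 4,311.1481 / 880.8577 = 4.89426 years.

4.89 years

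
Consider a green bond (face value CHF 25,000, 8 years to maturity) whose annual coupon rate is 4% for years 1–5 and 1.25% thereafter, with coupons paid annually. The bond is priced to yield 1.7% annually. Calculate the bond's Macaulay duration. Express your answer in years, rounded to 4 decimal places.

Periodic yield y = 0.017. Discount each cash flow and weight by its year:
  t   CF        PV=CF/(1+0.017)^t    t·PV
  1     1,000.00       983.2842       983.2842
  2     1,000.00       966.8478     1,933.6955
  3     1,000.00       950.6861     2,852.0583
  4     1,000.00       934.7946     3,739.1783
  5     1,000.00       919.1687     4,595.8436
  6       312.50       282.4388     1,694.6326
  7       312.50       277.7176     1,944.0230
  8    25,312.50    22,119.0982   176,952.7858
  Σ                 27,434.0359   194,695.5012
Price P = Σ PV = 27,434.0359.
Macaulay duration = Σ(t·PV) / P = 194,695.5012 / 27,434.0359 = 7.09686 years.

7.0969 years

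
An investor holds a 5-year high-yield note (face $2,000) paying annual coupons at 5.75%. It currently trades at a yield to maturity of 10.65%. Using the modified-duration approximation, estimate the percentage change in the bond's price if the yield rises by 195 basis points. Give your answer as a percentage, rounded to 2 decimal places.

Periodic yield y = 0.1065. Modified duration first:
  t   CF        PV=CF/(1+0.1065)^t    t·PV
  1       115.00       103.9313       103.9313
  2       115.00        93.9280       187.8560
  3       115.00        84.8875       254.6624
  4       115.00        76.7171       306.8684
  5     2,115.00     1,275.1265     6,375.6326
  Σ                  1,634.5904     7,228.9507
P = 1,634.5904; D_Mac = 4.42248 yrs; D_mod = 4.42248/(1+0.1065) = 3.99682 yrs.
ΔP/P ≈ -D_mod · Δy = -3.99682 × (+0.0195) = -0.077938 = -7.7938%.

-7.79%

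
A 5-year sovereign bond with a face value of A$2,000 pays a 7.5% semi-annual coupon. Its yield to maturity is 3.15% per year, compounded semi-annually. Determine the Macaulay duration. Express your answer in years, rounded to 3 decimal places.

Periodic yield y = 0.01575. Discount each cash flow and weight by its period:
  t   CF        PV=CF/(1+0.01575)^t    t·PV
  1        75.00        73.8371        73.8371
  2        75.00        72.6922       145.3843
  3        75.00        71.5650       214.6950
  4        75.00        70.4553       281.8214
  5        75.00        69.3629       346.8144
  6        75.00        68.2874       409.7241
  7        75.00        67.2285       470.5995
  8        75.00        66.1861       529.4886
  9        75.00        65.1598       586.4383
  10    2,075.00     1,774.8015    17,748.0152
  Σ                  2,399.5757    20,806.8179
Price P = Σ PV = 2,399.5757.
Macaulay duration = Σ(t·PV) / P = 20,806.8179 / 2,399.5757 = 8.67104 half-year periods.
In years: 8.67104 / 2 = 4.33552 years.

4.336 years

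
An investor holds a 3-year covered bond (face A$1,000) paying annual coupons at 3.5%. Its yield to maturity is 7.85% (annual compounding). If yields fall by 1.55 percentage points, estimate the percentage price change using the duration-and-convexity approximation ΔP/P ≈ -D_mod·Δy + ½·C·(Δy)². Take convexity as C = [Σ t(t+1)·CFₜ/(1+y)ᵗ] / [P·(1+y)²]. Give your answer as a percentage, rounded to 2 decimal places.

With y = 0.0785:
  t   CF        PV=CF/(1+0.0785)^t    t·PV        t(t+1)·PV
  1        35.00        32.4525        32.4525          64.9050
  2        35.00        30.0904        60.1808         180.5423
  3     1,035.00       825.0493     2,475.1479       9,900.5916
  Σ                    887.5922     2,567.7812      10,146.0389
P = 887.5922; D_Mac = 2.89297 yrs; D_mod = 2.68241 yrs; C = 9.82749.
Duration effect: -2.68241 × (-0.0155) = +0.041577
Convexity effect: 0.5 × 9.82749 × (-0.0155)² = +0.0011805
ΔP/P ≈ +0.041577 + 0.0011805 = +0.042758 = +4.2758%.

+4.28%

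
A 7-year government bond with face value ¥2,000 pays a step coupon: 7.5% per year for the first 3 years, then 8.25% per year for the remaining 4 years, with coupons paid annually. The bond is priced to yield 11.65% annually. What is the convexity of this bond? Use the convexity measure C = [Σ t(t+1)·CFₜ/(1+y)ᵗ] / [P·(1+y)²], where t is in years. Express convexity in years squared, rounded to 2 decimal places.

32.52

With y = 0.1165:
  t   CF        PV=CF/(1+0.1165)^t    t·PV        t(t+1)·PV
  1       150.00       134.3484       134.3484         268.6968
  2       150.00       120.3300       240.6599         721.9798
  3       150.00       107.7743       323.3228       1,293.2912
  4       165.00       106.1815       424.7262       2,123.6309
  5       165.00        95.1021       475.5107       2,853.0643
  6       165.00        85.1788       511.0729       3,577.5101
  7     2,165.00     1,001.0293     7,007.2054      56,057.6433
  Σ                  1,649.9445     9,116.8463      66,895.8164
P = 1,649.9445.
Convexity = Σ t(t+1)·PV / [P·(1+y)²] = 66,895.8164 / (1,649.9445 × 1.246572) = 32.52462.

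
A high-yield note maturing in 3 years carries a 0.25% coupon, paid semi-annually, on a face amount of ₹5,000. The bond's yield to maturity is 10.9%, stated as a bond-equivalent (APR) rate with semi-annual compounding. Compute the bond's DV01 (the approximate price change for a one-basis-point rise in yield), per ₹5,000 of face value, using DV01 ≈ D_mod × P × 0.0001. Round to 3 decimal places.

Periodic yield y = 0.0545.
  t   CF        PV=CF/(1+0.0545)^t    t·PV
  1         6.25         5.9270         5.9270
  2         6.25         5.6207        11.2413
  3         6.25         5.3302        15.9905
  4         6.25         5.0547        20.2187
  5         6.25         4.7934        23.9672
  6     5,006.25     3,641.1035    21,846.6212
  Σ                  3,667.8295    21,923.9659
P = 3,667.8295; D_Mac = 5.97737 half-year periods = 2.98868 yrs; D_mod = 2.83422 yrs.
DV01 ≈ 2.83422 × 3,667.8295 × 0.0001 = 1.039543.

₹1.040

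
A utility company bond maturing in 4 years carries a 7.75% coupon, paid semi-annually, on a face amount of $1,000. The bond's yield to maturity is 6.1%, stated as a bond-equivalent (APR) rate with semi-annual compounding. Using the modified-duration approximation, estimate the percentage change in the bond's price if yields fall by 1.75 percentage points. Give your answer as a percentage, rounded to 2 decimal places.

+6.00%

Periodic yield y = 0.0305. Modified duration first:
  t   CF        PV=CF/(1+0.0305)^t    t·PV
  1        38.75        37.6031        37.6031
  2        38.75        36.4902        72.9803
  3        38.75        35.4101       106.2304
  4        38.75        34.3621       137.4484
  5        38.75        33.3451       166.7254
  6        38.75        32.3582       194.1489
  7        38.75        31.4004       219.8031
  8     1,038.75       816.8213     6,534.5706
  Σ                  1,057.7905     7,469.5103
P = 1,057.7905; D_Mac = 7.06143 half-year periods = 3.53071 yrs; D_mod = 3.53071/(1+0.0305) = 3.42621 yrs.
ΔP/P ≈ -D_mod · Δy = -3.42621 × (-0.0175) = +0.059959 = +5.9959%.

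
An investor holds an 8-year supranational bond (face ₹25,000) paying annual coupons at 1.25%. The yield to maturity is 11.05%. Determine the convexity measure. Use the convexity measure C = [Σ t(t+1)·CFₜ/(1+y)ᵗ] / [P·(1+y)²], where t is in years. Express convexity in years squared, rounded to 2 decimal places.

53.42

With y = 0.1105:
  t   CF        PV=CF/(1+0.1105)^t    t·PV        t(t+1)·PV
  1       312.50       281.4048       281.4048         562.8095
  2       312.50       253.4037       506.8073       1,520.4220
  3       312.50       228.1888       684.5664       2,738.2657
  4       312.50       205.4829       821.9318       4,109.6588
  5       312.50       185.0364       925.1821       5,551.0925
  6       312.50       166.6244       999.7465       6,998.2255
  7       312.50       150.0445     1,050.3115       8,402.4920
  8    25,312.50    10,944.2634    87,554.1073     787,986.9660
  Σ                 12,414.4489    92,824.0577     817,869.9320
P = 12,414.4489.
Convexity = Σ t(t+1)·PV / [P·(1+y)²] = 817,869.9320 / (12,414.4489 × 1.233210) = 53.42194.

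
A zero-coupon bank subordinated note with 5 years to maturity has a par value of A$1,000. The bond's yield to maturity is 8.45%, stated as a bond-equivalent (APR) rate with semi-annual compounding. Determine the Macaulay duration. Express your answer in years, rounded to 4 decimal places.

5.0000 years

A zero-coupon bond has a single cash flow at maturity, so its Macaulay duration equals its maturity: 5 years.
(Equivalently: 10 semi-annual periods ÷ 2 = 5 years.)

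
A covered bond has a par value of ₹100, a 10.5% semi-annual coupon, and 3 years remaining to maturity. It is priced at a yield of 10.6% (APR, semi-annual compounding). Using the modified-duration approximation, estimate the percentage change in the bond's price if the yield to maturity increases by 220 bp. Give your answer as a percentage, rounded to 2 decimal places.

Periodic yield y = 0.053. Modified duration first:
  t   CF        PV=CF/(1+0.053)^t    t·PV
  1         5.25         4.9858         4.9858
  2         5.25         4.7348         9.4696
  3         5.25         4.4965        13.4895
  4         5.25         4.2702        17.0807
  5         5.25         4.0552        20.2762
  6       105.25        77.2061       463.2369
  Σ                     99.7486       528.5387
P = 99.7486; D_Mac = 5.29871 half-year periods = 2.64935 yrs; D_mod = 2.64935/(1+0.053) = 2.51600 yrs.
ΔP/P ≈ -D_mod · Δy = -2.51600 × (+0.022) = -0.055352 = -5.5352%.

-5.54%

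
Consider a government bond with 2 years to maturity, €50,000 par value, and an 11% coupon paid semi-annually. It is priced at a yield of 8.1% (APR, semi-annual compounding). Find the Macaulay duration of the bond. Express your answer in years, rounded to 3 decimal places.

1.853 years

Periodic yield y = 0.0405. Discount each cash flow and weight by its period:
  t   CF        PV=CF/(1+0.0405)^t    t·PV
  1     2,750.00     2,642.9601     2,642.9601
  2     2,750.00     2,540.0866     5,080.1732
  3     2,750.00     2,441.2173     7,323.6519
  4    52,750.00    45,004.3119   180,017.2476
  Σ                 52,628.5759   195,064.0328
Price P = Σ PV = 52,628.5759.
Macaulay duration = Σ(t·PV) / P = 195,064.0328 / 52,628.5759 = 3.70643 half-year periods.
In years: 3.70643 / 2 = 1.85321 years.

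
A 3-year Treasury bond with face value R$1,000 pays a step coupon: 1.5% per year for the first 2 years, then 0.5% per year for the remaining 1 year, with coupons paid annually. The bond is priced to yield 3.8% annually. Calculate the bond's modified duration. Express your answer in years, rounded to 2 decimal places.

2.85 years

Periodic yield y = 0.038. First find Macaulay duration:
  t   CF        PV=CF/(1+0.038)^t    t·PV
  1        15.00        14.4509        14.4509
  2        15.00        13.9218        27.8437
  3     1,005.00       898.6157     2,695.8471
  Σ                    926.9884     2,738.1416
P = 926.9884; Macaulay duration = 2,738.1416 / 926.9884 = 2.95380 years.
Modified duration = D_Mac / (1 + y) = 2.95380 / 1.038 = 2.84567 years.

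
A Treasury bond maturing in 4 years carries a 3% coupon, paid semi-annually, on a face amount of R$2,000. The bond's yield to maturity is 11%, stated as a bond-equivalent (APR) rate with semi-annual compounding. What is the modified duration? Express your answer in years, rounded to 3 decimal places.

3.563 years

Periodic yield y = 0.055. First find Macaulay duration:
  t   CF        PV=CF/(1+0.055)^t    t·PV
  1        30.00        28.4360        28.4360
  2        30.00        26.9536        53.9071
  3        30.00        25.5484        76.6452
  4        30.00        24.2165        96.8660
  5        30.00        22.9540       114.7702
  6        30.00        21.7574       130.5442
  7        30.00        20.6231       144.3617
  8     2,030.00     1,322.7457    10,581.9657
  Σ                  1,493.2347    11,227.4962
P = 1,493.2347; Macaulay duration = 11,227.4962 / 1,493.2347 = 7.51891 half-year periods = 3.75945 years.
Modified duration = D_Mac / (1 + y) = 3.75945 / 1.055 = 3.56346 years.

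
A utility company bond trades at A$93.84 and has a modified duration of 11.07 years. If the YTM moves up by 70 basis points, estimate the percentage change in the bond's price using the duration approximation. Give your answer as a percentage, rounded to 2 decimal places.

-7.75%

Duration approximation: ΔP/P ≈ -D_mod · Δy = -11.07 × (+0.007) = -0.077490.
As a percentage: -7.7490%.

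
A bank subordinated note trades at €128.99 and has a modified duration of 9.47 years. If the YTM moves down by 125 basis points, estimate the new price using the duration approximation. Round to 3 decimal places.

€144.259

Duration approximation: ΔP/P ≈ -D_mod · Δy = -9.47 × (-0.0125) = +0.118375.
New price ≈ 128.99 × (1 + 0.118375) = 144.25919125.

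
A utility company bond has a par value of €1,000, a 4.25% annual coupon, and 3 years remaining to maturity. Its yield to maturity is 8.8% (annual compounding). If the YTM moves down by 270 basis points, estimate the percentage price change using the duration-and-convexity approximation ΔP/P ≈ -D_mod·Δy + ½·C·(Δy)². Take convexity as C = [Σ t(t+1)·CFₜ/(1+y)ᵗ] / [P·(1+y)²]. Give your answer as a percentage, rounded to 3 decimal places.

With y = 0.088:
  t   CF        PV=CF/(1+0.088)^t    t·PV        t(t+1)·PV
  1        42.50        39.0625        39.0625          78.1250
  2        42.50        35.9030        71.8061         215.4182
  3     1,042.50       809.4488     2,428.3464       9,713.3855
  Σ                    884.4143     2,539.2149      10,006.9287
P = 884.4143; D_Mac = 2.87107 yrs; D_mod = 2.63885 yrs; C = 9.55845.
Duration effect: -2.63885 × (-0.027) = +0.071249
Convexity effect: 0.5 × 9.55845 × (-0.027)² = +0.0034841
ΔP/P ≈ +0.071249 + 0.0034841 = +0.074733 = +7.4733%.

+7.473%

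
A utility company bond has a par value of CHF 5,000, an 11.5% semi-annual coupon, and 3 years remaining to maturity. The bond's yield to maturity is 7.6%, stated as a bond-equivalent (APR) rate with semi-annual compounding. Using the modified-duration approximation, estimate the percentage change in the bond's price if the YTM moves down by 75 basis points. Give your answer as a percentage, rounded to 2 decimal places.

+1.91%

Periodic yield y = 0.038. Modified duration first:
  t   CF        PV=CF/(1+0.038)^t    t·PV
  1       287.50       276.9750       276.9750
  2       287.50       266.8352       533.6704
  3       287.50       257.0667       771.2000
  4       287.50       247.6558       990.6230
  5       287.50       238.5894     1,192.9468
  6     5,287.50     4,227.3310    25,363.9863
  Σ                  5,514.4530    29,129.4016
P = 5,514.4530; D_Mac = 5.28237 half-year periods = 2.64119 yrs; D_mod = 2.64119/(1+0.038) = 2.54450 yrs.
ΔP/P ≈ -D_mod · Δy = -2.54450 × (-0.0075) = +0.019084 = +1.9084%.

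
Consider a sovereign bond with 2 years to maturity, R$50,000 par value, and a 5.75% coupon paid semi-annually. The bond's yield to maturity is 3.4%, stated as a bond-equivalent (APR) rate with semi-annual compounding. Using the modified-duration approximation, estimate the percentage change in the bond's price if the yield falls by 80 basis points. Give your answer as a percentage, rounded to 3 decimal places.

+1.510%

Periodic yield y = 0.017. Modified duration first:
  t   CF        PV=CF/(1+0.017)^t    t·PV
  1     1,437.50     1,413.4710     1,413.4710
  2     1,437.50     1,389.8437     2,779.6873
  3     1,437.50     1,366.6113     4,099.8338
  4    51,437.50    48,083.4965   192,333.9860
  Σ                 52,253.4224   200,626.9781
P = 52,253.4224; D_Mac = 3.83950 half-year periods = 1.91975 yrs; D_mod = 1.91975/(1+0.017) = 1.88766 yrs.
ΔP/P ≈ -D_mod · Δy = -1.88766 × (-0.008) = +0.015101 = +1.5101%.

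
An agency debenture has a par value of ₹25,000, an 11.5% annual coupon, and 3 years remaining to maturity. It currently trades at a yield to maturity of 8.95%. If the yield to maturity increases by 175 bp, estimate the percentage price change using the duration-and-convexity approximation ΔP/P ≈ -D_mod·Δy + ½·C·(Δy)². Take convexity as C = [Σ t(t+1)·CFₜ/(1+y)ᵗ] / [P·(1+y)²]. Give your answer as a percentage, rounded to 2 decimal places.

-4.22%

With y = 0.0895:
  t   CF        PV=CF/(1+0.0895)^t    t·PV        t(t+1)·PV
  1     2,875.00     2,638.8251     2,638.8251       5,277.6503
  2     2,875.00     2,422.0515     4,844.1031      14,532.3092
  3    27,875.00    21,554.2627    64,662.7882     258,651.1528
  Σ                 26,615.1394    72,145.7164     278,461.1123
P = 26,615.1394; D_Mac = 2.71070 yrs; D_mod = 2.48802 yrs; C = 8.81417.
Duration effect: -2.48802 × (+0.0175) = -0.043540
Convexity effect: 0.5 × 8.81417 × (0.0175)² = +0.0013497
ΔP/P ≈ -0.043540 + 0.0013497 = -0.042191 = -4.2191%.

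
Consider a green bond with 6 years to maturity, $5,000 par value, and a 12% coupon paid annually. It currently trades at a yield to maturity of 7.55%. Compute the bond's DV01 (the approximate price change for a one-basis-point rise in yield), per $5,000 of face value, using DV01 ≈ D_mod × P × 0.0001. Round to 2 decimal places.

$2.66

Periodic yield y = 0.0755.
  t   CF        PV=CF/(1+0.0755)^t    t·PV
  1       600.00       557.8801       557.8801
  2       600.00       518.7169     1,037.4339
  3       600.00       482.3030     1,446.9091
  4       600.00       448.4454     1,793.7817
  5       600.00       416.9646     2,084.8230
  6     5,600.00     3,618.4747    21,710.8481
  Σ                  6,042.7847    28,631.6758
P = 6,042.7847; D_Mac = 4.73816 yrs; D_mod = 4.40554 yrs.
DV01 ≈ 4.40554 × 6,042.7847 × 0.0001 = 2.662173.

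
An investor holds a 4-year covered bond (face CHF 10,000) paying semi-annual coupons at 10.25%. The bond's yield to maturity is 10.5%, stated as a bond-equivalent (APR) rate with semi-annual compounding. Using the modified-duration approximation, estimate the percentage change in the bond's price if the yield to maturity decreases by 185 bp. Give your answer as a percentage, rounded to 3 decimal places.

Periodic yield y = 0.0525. Modified duration first:
  t   CF        PV=CF/(1+0.0525)^t    t·PV
  1       512.50       486.9359       486.9359
  2       512.50       462.6469       925.2938
  3       512.50       439.5695     1,318.7085
  4       512.50       417.6432     1,670.5729
  5       512.50       396.8107     1,984.0534
  6       512.50       377.0173     2,262.1036
  7       512.50       358.2112     2,507.4783
  8    10,512.50     6,981.1854    55,849.4833
  Σ                  9,920.0201    67,004.6297
P = 9,920.0201; D_Mac = 6.75449 half-year periods = 3.37724 yrs; D_mod = 3.37724/(1+0.0525) = 3.20878 yrs.
ΔP/P ≈ -D_mod · Δy = -3.20878 × (-0.0185) = +0.059362 = +5.9362%.

+5.936%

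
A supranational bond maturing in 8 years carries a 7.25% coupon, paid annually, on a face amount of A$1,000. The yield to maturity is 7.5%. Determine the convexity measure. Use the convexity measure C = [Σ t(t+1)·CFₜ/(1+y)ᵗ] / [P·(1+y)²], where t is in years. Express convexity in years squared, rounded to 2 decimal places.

45.25

With y = 0.075:
  t   CF        PV=CF/(1+0.075)^t    t·PV        t(t+1)·PV
  1        72.50        67.4419        67.4419         134.8837
  2        72.50        62.7366       125.4732         376.4197
  3        72.50        58.3596       175.0789         700.3157
  4        72.50        54.2880       217.1522       1,085.7608
  5        72.50        50.5005       252.5025       1,515.0150
  6        72.50        46.9772       281.8633       1,973.0428
  7        72.50        43.6997       305.8981       2,447.1849
  8     1,072.50       601.3531     4,810.8252      43,297.4265
  Σ                    985.3567     6,236.2352      51,530.0491
P = 985.3567.
Convexity = Σ t(t+1)·PV / [P·(1+y)²] = 51,530.0491 / (985.3567 × 1.155625) = 45.25329.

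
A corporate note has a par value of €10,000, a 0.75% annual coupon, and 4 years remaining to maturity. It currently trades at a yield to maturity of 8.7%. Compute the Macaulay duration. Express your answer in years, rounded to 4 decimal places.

Periodic yield y = 0.087. Discount each cash flow and weight by its year:
  t   CF        PV=CF/(1+0.087)^t    t·PV
  1        75.00        68.9972        68.9972
  2        75.00        63.4749       126.9498
  3        75.00        58.3946       175.1838
  4    10,075.00     7,216.5044    28,866.0174
  Σ                  7,407.3711    29,237.1483
Price P = Σ PV = 7,407.3711.
Macaulay duration = Σ(t·PV) / P = 29,237.1483 / 7,407.3711 = 3.94703 years.

3.9470 years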